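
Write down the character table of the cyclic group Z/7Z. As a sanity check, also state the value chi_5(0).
Character table of Z/7Z (irreps indexed chi_0,...,chi_6 with chi_k(m) = zeta_7^(k*m), zeta_7 = exp(2*pi*i/7)):
  irrep \ class  {0} (size 1)  {1} (size 1)    {2} (size 1)    {3} (size 1)    {4} (size 1)    {5} (size 1)    {6} (size 1)  
  chi_0          1             1               1               1               1               1               1             
  chi_1          1             exp(2*I*pi/7)   exp(4*I*pi/7)   exp(6*I*pi/7)   exp(-6*I*pi/7)  exp(-4*I*pi/7)  exp(-2*I*pi/7)
  chi_2          1             exp(4*I*pi/7)   exp(-6*I*pi/7)  exp(-2*I*pi/7)  exp(2*I*pi/7)   exp(6*I*pi/7)   exp(-4*I*pi/7)
  chi_3          1             exp(6*I*pi/7)   exp(-2*I*pi/7)  exp(4*I*pi/7)   exp(-4*I*pi/7)  exp(2*I*pi/7)   exp(-6*I*pi/7)
  chi_4          1             exp(-6*I*pi/7)  exp(2*I*pi/7)   exp(-4*I*pi/7)  exp(4*I*pi/7)   exp(-2*I*pi/7)  exp(6*I*pi/7) 
  chi_5          1             exp(-4*I*pi/7)  exp(6*I*pi/7)   exp(2*I*pi/7)   exp(-2*I*pi/7)  exp(-6*I*pi/7)  exp(4*I*pi/7) 
  chi_6          1             exp(-2*I*pi/7)  exp(-4*I*pi/7)  exp(-6*I*pi/7)  exp(6*I*pi/7)   exp(4*I*pi/7)   exp(2*I*pi/7) 

Spot check: chi_5(0) = zeta_7^(5*0) = zeta_7^0 = 1.

Derivation: Z/7Z is abelian, so all 7 irreducible complex representations are 1-dimensional. They are given by chi_k(m) = zeta_7^(k*m) for k = 0,...,6. Row orthogonality: sum_m chi_k(m) conj(chi_l(m)) = 7 * [k = l].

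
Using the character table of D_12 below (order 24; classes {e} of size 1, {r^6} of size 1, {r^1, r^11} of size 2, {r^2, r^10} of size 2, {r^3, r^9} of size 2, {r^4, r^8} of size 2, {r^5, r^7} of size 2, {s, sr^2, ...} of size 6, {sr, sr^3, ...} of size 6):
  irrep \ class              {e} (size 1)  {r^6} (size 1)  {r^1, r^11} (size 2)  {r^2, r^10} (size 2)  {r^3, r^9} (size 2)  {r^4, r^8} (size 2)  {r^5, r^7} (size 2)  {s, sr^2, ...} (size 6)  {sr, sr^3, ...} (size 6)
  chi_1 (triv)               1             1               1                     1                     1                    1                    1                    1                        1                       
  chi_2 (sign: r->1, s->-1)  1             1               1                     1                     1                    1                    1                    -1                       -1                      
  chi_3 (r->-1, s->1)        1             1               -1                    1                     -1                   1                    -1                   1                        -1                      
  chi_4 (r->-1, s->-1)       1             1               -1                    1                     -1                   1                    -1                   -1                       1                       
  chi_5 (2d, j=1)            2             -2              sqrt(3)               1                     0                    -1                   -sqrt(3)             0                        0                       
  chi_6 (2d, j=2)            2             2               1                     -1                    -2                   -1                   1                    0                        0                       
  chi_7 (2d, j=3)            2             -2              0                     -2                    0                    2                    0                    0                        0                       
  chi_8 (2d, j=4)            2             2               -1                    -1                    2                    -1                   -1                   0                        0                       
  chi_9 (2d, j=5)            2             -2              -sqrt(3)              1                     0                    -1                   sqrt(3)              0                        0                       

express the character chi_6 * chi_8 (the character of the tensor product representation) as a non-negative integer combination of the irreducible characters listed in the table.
chi_6 tensor chi_8 = chi_3 + chi_4 + chi_6 (all other irreducibles have multiplicity 0).

Justification: The character of a tensor product is the pointwise product (chi_6 * chi_8)(C) = chi_6(C) * chi_8(C):
  {e}: (2)*(2), {r^6}: (2)*(2), {r^1, r^11}: (1)*(-1), {r^2, r^10}: (-1)*(-1), {r^3, r^9}: (-2)*(2), {r^4, r^8}: (-1)*(-1), {r^5, r^7}: (1)*(-1), {s, sr^2, ...}: (0)*(0), {sr, sr^3, ...}: (0)*(0)
so (chi_6 * chi_8) takes values
  {e} -> 4, {r^6} -> 4, {r^1, r^11} -> -1, {r^2, r^10} -> 1, {r^3, r^9} -> -4, {r^4, r^8} -> 1, {r^5, r^7} -> -1, {s, sr^2, ...} -> 0, {sr, sr^3, ...} -> 0.
Now take the inner product of this character with each irreducible chi from the table, <chi_6*chi_8, chi> = (1/24) sum_C |C| (chi_6*chi_8)(C) conj(chi(C)):
  <chi_6*chi_8, chi_1> = (1/24)[1*(4)*conj(1) + 1*(4)*conj(1) + 2*(-1)*conj(1) + 2*(1)*conj(1) + 2*(-4)*conj(1) + 2*(1)*conj(1) + 2*(-1)*conj(1) + 6*(0)*conj(1) + 6*(0)*conj(1)]
      = (1/24)[(4) + (4) + (-2) + (2) + (-8) + (2) + (-2) + (0) + (0)] = 0/24 = 0
  <chi_6*chi_8, chi_2> = (1/24)[1*(4)*conj(1) + 1*(4)*conj(1) + 2*(-1)*conj(1) + 2*(1)*conj(1) + 2*(-4)*conj(1) + 2*(1)*conj(1) + 2*(-1)*conj(1) + 6*(0)*conj(-1) + 6*(0)*conj(-1)]
      = (1/24)[(4) + (4) + (-2) + (2) + (-8) + (2) + (-2) + (0) + (0)] = 0/24 = 0
  <chi_6*chi_8, chi_3> = (1/24)[1*(4)*conj(1) + 1*(4)*conj(1) + 2*(-1)*conj(-1) + 2*(1)*conj(1) + 2*(-4)*conj(-1) + 2*(1)*conj(1) + 2*(-1)*conj(-1) + 6*(0)*conj(1) + 6*(0)*conj(-1)]
      = (1/24)[(4) + (4) + (2) + (2) + (8) + (2) + (2) + (0) + (0)] = 24/24 = 1
  <chi_6*chi_8, chi_4> = (1/24)[1*(4)*conj(1) + 1*(4)*conj(1) + 2*(-1)*conj(-1) + 2*(1)*conj(1) + 2*(-4)*conj(-1) + 2*(1)*conj(1) + 2*(-1)*conj(-1) + 6*(0)*conj(-1) + 6*(0)*conj(1)]
      = (1/24)[(4) + (4) + (2) + (2) + (8) + (2) + (2) + (0) + (0)] = 24/24 = 1
  <chi_6*chi_8, chi_5> = (1/24)[1*(4)*conj(2) + 1*(4)*conj(-2) + 2*(-1)*conj(sqrt(3)) + 2*(1)*conj(1) + 2*(-4)*conj(0) + 2*(1)*conj(-1) + 2*(-1)*conj(-sqrt(3)) + 6*(0)*conj(0) + 6*(0)*conj(0)]
      = (1/24)[(8) + (-8) + (-2*sqrt(3)) + (2) + (0) + (-2) + (2*sqrt(3)) + (0) + (0)] = 0/24 = 0
  <chi_6*chi_8, chi_6> = (1/24)[1*(4)*conj(2) + 1*(4)*conj(2) + 2*(-1)*conj(1) + 2*(1)*conj(-1) + 2*(-4)*conj(-2) + 2*(1)*conj(-1) + 2*(-1)*conj(1) + 6*(0)*conj(0) + 6*(0)*conj(0)]
      = (1/24)[(8) + (8) + (-2) + (-2) + (16) + (-2) + (-2) + (0) + (0)] = 24/24 = 1
  <chi_6*chi_8, chi_7> = (1/24)[1*(4)*conj(2) + 1*(4)*conj(-2) + 2*(-1)*conj(0) + 2*(1)*conj(-2) + 2*(-4)*conj(0) + 2*(1)*conj(2) + 2*(-1)*conj(0) + 6*(0)*conj(0) + 6*(0)*conj(0)]
      = (1/24)[(8) + (-8) + (0) + (-4) + (0) + (4) + (0) + (0) + (0)] = 0/24 = 0
  <chi_6*chi_8, chi_8> = (1/24)[1*(4)*conj(2) + 1*(4)*conj(2) + 2*(-1)*conj(-1) + 2*(1)*conj(-1) + 2*(-4)*conj(2) + 2*(1)*conj(-1) + 2*(-1)*conj(-1) + 6*(0)*conj(0) + 6*(0)*conj(0)]
      = (1/24)[(8) + (8) + (2) + (-2) + (-16) + (-2) + (2) + (0) + (0)] = 0/24 = 0
  <chi_6*chi_8, chi_9> = (1/24)[1*(4)*conj(2) + 1*(4)*conj(-2) + 2*(-1)*conj(-sqrt(3)) + 2*(1)*conj(1) + 2*(-4)*conj(0) + 2*(1)*conj(-1) + 2*(-1)*conj(sqrt(3)) + 6*(0)*conj(0) + 6*(0)*conj(0)]
      = (1/24)[(8) + (-8) + (2*sqrt(3)) + (2) + (0) + (-2) + (-2*sqrt(3)) + (0) + (0)] = 0/24 = 0
Hence the multiplicities are chi_3: 1, chi_4: 1, chi_6: 1. Dimension check: dim(chi_6)*dim(chi_8) = 2*2 = 4 and sum (mult * dim) = 1*1 + 1*1 + 1*2 = 4.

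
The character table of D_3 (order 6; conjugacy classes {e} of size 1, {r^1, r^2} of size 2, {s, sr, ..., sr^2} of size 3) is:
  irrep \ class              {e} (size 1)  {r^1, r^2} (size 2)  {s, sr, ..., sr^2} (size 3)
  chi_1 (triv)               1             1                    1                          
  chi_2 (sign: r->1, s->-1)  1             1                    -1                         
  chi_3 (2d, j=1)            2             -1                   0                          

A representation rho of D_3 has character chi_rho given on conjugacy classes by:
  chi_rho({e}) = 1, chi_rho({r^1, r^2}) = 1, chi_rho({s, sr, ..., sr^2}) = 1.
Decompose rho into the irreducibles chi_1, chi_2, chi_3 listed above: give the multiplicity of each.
Multiplicities: chi_1: 1, chi_2: 0, chi_3: 0.

Details: Use <chi_rho, chi> = (1/|G|) sum_C |C| * chi_rho(C) * conj(chi(C)) with |G| = 6 for each irreducible chi in the table:
  <chi_rho, chi_1> = (1/6)[1*(1)*conj(1) + 2*(1)*conj(1) + 3*(1)*conj(1)]
      = (1/6)[(1) + (2) + (3)] = 6/6 = 1
  <chi_rho, chi_2> = (1/6)[1*(1)*conj(1) + 2*(1)*conj(1) + 3*(1)*conj(-1)]
      = (1/6)[(1) + (2) + (-3)] = 0/6 = 0
  <chi_rho, chi_3> = (1/6)[1*(1)*conj(2) + 2*(1)*conj(-1) + 3*(1)*conj(0)]
      = (1/6)[(2) + (-2) + (0)] = 0/6 = 0
Dimension check: dim(rho) = sum (mult * dim) = 1*1 + 0*1 + 0*2 = 1 = chi_rho(e) = 1.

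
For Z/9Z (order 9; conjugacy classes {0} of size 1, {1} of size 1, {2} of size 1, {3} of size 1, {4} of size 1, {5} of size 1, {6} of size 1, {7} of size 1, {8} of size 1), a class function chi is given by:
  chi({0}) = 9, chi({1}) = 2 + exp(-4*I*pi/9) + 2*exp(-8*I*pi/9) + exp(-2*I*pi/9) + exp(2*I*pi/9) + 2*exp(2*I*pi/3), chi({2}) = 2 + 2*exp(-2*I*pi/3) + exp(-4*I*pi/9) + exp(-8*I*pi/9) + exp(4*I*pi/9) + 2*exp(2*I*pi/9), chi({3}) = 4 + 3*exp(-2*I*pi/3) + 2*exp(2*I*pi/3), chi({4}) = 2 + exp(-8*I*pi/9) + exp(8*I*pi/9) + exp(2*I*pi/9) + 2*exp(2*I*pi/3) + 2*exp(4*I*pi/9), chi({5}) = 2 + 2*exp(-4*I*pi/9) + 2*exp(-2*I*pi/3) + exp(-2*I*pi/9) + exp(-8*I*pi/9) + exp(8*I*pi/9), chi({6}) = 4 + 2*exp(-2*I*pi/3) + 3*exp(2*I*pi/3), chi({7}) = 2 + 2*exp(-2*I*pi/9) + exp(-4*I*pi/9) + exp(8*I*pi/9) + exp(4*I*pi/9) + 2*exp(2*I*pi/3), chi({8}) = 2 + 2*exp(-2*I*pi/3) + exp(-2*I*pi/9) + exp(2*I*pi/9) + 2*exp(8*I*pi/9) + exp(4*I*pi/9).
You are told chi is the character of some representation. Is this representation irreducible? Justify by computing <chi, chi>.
Not irreducible (reducible): <chi, chi> = 15 > 1.

<chi, chi> = (1/|G|) sum_C |C| * |chi(C)|^2 = (1/9)[1*|9|^2 + 1*|2 + exp(-4*I*pi/9) + 2*exp(-8*I*pi/9) + exp(-2*I*pi/9) + exp(2*I*pi/9) + 2*exp(2*I*pi/3)|^2 + 1*|2 + 2*exp(-2*I*pi/3) + exp(-4*I*pi/9) + exp(-8*I*pi/9) + exp(4*I*pi/9) + 2*exp(2*I*pi/9)|^2 + 1*|4 + 3*exp(-2*I*pi/3) + 2*exp(2*I*pi/3)|^2 + 1*|2 + exp(-8*I*pi/9) + exp(8*I*pi/9) + exp(2*I*pi/9) + 2*exp(2*I*pi/3) + 2*exp(4*I*pi/9)|^2 + 1*|2 + 2*exp(-4*I*pi/9) + 2*exp(-2*I*pi/3) + exp(-2*I*pi/9) + exp(-8*I*pi/9) + exp(8*I*pi/9)|^2 + 1*|4 + 2*exp(-2*I*pi/3) + 3*exp(2*I*pi/3)|^2 + 1*|2 + 2*exp(-2*I*pi/9) + exp(-4*I*pi/9) + exp(8*I*pi/9) + exp(4*I*pi/9) + 2*exp(2*I*pi/3)|^2 + 1*|2 + 2*exp(-2*I*pi/3) + exp(-2*I*pi/9) + exp(2*I*pi/9) + 2*exp(8*I*pi/9) + exp(4*I*pi/9)|^2]
  = (1/9)[(81) + (15 + 11*exp(-4*I*pi/9) + 7*exp(-2*I*pi/3) + 10*exp(-8*I*pi/9) + 5*exp(-2*I*pi/9) + 5*exp(2*I*pi/9) + 10*exp(8*I*pi/9) + 7*exp(2*I*pi/3) + 11*exp(4*I*pi/9)) + (15 + 10*exp(-2*I*pi/9) + 7*exp(-2*I*pi/3) + 5*exp(-4*I*pi/9) + 11*exp(-8*I*pi/9) + 11*exp(8*I*pi/9) + 5*exp(4*I*pi/9) + 7*exp(2*I*pi/3) + 10*exp(2*I*pi/9)) + (3) + (15 + 10*exp(-4*I*pi/9) + 11*exp(-2*I*pi/9) + 7*exp(-2*I*pi/3) + 5*exp(-8*I*pi/9) + 5*exp(8*I*pi/9) + 7*exp(2*I*pi/3) + 11*exp(2*I*pi/9) + 10*exp(4*I*pi/9)) + (15 + 10*exp(-4*I*pi/9) + 11*exp(-2*I*pi/9) + 7*exp(-2*I*pi/3) + 5*exp(-8*I*pi/9) + 5*exp(8*I*pi/9) + 7*exp(2*I*pi/3) + 11*exp(2*I*pi/9) + 10*exp(4*I*pi/9)) + (3) + (15 + 10*exp(-2*I*pi/9) + 7*exp(-2*I*pi/3) + 5*exp(-4*I*pi/9) + 11*exp(-8*I*pi/9) + 11*exp(8*I*pi/9) + 5*exp(4*I*pi/9) + 7*exp(2*I*pi/3) + 10*exp(2*I*pi/9)) + (15 + 11*exp(-4*I*pi/9) + 7*exp(-2*I*pi/3) + 10*exp(-8*I*pi/9) + 5*exp(-2*I*pi/9) + 5*exp(2*I*pi/9) + 10*exp(8*I*pi/9) + 7*exp(2*I*pi/3) + 11*exp(4*I*pi/9))] = 135/9 = 15.
(Exp terms are combined using exp(i*s)*conj(exp(i*t)) = exp(i*(s-t)), and sums of them are collapsed using the identity that for every m > 1 the m distinct m-th roots of unity sum to 0, e.g. 1 + exp(2*I*pi/3) + exp(-2*I*pi/3) = 0.)
A character is irreducible iff <chi, chi> = 1, so this representation is reducible.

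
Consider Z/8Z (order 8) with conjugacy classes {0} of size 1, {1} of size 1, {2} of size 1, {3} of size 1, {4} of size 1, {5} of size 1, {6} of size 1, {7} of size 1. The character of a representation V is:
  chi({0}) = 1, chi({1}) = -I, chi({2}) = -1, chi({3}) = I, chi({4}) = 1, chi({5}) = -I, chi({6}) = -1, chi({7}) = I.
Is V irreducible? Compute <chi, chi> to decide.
Irreducible: <chi, chi> = 1.

Explanation: <chi, chi> = (1/|G|) sum_C |C| * |chi(C)|^2 = (1/8)[1*|1|^2 + 1*|-I|^2 + 1*|-1|^2 + 1*|I|^2 + 1*|1|^2 + 1*|-I|^2 + 1*|-1|^2 + 1*|I|^2]
  = (1/8)[(1) + (1) + (1) + (1) + (1) + (1) + (1) + (1)] = 8/8 = 1.
(Exp terms are combined using exp(i*s)*conj(exp(i*t)) = exp(i*(s-t)), and sums of them are collapsed using the identity that for every m > 1 the m distinct m-th roots of unity sum to 0, e.g. 1 + exp(2*I*pi/3) + exp(-2*I*pi/3) = 0.)
A character is irreducible iff <chi, chi> = 1, so this representation is irreducible.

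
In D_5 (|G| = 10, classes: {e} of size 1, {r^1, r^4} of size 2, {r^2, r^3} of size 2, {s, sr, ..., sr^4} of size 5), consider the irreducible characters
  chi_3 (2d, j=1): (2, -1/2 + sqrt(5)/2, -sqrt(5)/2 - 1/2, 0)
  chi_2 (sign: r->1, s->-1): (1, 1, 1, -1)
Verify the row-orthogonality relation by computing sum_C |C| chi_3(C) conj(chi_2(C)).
Sum = 0; so <chi_3, chi_2> = 0 (distinct irreducibles are orthogonal).

Working: Compute term by term over conjugacy classes (|C| * chi_3(C) * conj(chi_2(C))):
  1*(2)*conj(1) + 2*(-1/2 + sqrt(5)/2)*conj(1) + 2*(-sqrt(5)/2 - 1/2)*conj(1) + 5*(0)*conj(-1)
  = (2) + (-1 + sqrt(5)) + (-sqrt(5) - 1) + (0)
  = 0.
Dividing by |G| = 10 gives 0/10 = 0, matching the row-orthogonality relation <chi_3, chi_2> = [chi_3 = chi_2].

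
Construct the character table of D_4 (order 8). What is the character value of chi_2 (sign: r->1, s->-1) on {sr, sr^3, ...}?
Conjugacy classes: {e} of size 1, {r^2} of size 1, {r^1, r^3} of size 2, {s, sr^2, ...} of size 2, {sr, sr^3, ...} of size 2.
Character table:
  irrep \ class              {e} (size 1)  {r^2} (size 1)  {r^1, r^3} (size 2)  {s, sr^2, ...} (size 2)  {sr, sr^3, ...} (size 2)
  chi_1 (triv)               1             1               1                    1                        1                       
  chi_2 (sign: r->1, s->-1)  1             1               1                    -1                       -1                      
  chi_3 (r->-1, s->1)        1             1               -1                   1                        -1                      
  chi_4 (r->-1, s->-1)       1             1               -1                   -1                       1                       
  chi_5 (2d, j=1)            2             -2              0                    0                        0                       

Spot check: chi_2 (sign: r->1, s->-1) on {sr, sr^3, ...} = -1.

Solution. D_4 has order 2*4 = 8 with 5 conjugacy classes, hence 5 irreducibles. Sum of squared dims 1 + 1 + 1 + 1 + 4 = 8 = |G|. Linear characters come from the abelianisation; the 2-dimensional irreps have character r^k -> 2*cos(2*pi*j*k/4), reflections -> 0.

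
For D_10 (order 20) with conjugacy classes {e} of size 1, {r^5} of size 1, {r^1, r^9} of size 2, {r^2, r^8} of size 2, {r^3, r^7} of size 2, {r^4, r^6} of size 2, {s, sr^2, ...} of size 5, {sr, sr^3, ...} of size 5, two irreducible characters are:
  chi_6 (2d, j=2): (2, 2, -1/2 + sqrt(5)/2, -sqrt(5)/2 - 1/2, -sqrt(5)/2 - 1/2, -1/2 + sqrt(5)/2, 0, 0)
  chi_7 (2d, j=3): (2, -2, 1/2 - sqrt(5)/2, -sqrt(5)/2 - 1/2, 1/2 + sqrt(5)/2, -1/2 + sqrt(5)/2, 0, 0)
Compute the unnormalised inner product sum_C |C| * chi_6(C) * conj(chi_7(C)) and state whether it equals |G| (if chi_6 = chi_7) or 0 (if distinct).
Sum = 0; so <chi_6, chi_7> = 0 (distinct irreducibles are orthogonal).

Details: Compute term by term over conjugacy classes (|C| * chi_6(C) * conj(chi_7(C))):
  1*(2)*conj(2) + 1*(2)*conj(-2) + 2*(-1/2 + sqrt(5)/2)*conj(1/2 - sqrt(5)/2) + 2*(-sqrt(5)/2 - 1/2)*conj(-sqrt(5)/2 - 1/2) + 2*(-sqrt(5)/2 - 1/2)*conj(1/2 + sqrt(5)/2) + 2*(-1/2 + sqrt(5)/2)*conj(-1/2 + sqrt(5)/2) + 5*(0)*conj(0) + 5*(0)*conj(0)
  = (4) + (-4) + (-3 + sqrt(5)) + (sqrt(5) + 3) + (-3 - sqrt(5)) + (3 - sqrt(5)) + (0) + (0)
  = 0.
Dividing by |G| = 20 gives 0/20 = 0, matching the row-orthogonality relation <chi_6, chi_7> = [chi_6 = chi_7].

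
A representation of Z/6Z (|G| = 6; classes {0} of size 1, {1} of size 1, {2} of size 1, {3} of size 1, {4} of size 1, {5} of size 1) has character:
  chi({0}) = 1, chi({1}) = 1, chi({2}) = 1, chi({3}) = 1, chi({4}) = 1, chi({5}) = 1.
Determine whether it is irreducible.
Irreducible: <chi, chi> = 1.

Working: <chi, chi> = (1/|G|) sum_C |C| * |chi(C)|^2 = (1/6)[1*|1|^2 + 1*|1|^2 + 1*|1|^2 + 1*|1|^2 + 1*|1|^2 + 1*|1|^2]
  = (1/6)[(1) + (1) + (1) + (1) + (1) + (1)] = 6/6 = 1.
(Exp terms are combined using exp(i*s)*conj(exp(i*t)) = exp(i*(s-t)), and sums of them are collapsed using the identity that for every m > 1 the m distinct m-th roots of unity sum to 0, e.g. 1 + exp(2*I*pi/3) + exp(-2*I*pi/3) = 0.)
A character is irreducible iff <chi, chi> = 1, so this representation is irreducible.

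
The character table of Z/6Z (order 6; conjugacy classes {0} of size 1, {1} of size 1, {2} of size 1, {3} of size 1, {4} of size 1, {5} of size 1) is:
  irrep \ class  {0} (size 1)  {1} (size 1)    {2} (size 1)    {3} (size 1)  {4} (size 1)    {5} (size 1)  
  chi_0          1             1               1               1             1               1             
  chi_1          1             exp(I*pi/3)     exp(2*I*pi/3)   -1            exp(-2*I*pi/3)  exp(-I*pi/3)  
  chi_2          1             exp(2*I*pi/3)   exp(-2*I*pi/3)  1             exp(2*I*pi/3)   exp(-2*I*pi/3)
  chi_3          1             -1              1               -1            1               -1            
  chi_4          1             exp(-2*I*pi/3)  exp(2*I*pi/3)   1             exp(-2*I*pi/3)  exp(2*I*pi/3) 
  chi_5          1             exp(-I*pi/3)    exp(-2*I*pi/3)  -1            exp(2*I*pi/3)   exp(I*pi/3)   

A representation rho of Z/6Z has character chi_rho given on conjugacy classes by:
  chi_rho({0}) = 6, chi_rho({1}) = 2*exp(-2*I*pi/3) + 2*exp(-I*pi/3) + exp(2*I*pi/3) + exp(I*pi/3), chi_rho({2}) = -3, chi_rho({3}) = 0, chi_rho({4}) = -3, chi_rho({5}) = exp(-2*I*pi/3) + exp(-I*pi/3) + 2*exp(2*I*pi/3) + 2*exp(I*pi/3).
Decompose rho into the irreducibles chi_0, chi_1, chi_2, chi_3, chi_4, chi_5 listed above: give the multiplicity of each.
Multiplicities: chi_0: 0, chi_1: 1, chi_2: 1, chi_3: 0, chi_4: 2, chi_5: 2.

Proof sketch: Use <chi_rho, chi> = (1/|G|) sum_C |C| * chi_rho(C) * conj(chi(C)) with |G| = 6 for each irreducible chi in the table:
  <chi_rho, chi_0> = (1/6)[1*(6)*conj(1) + 1*(2*exp(-2*I*pi/3) + 2*exp(-I*pi/3) + exp(2*I*pi/3) + exp(I*pi/3))*conj(1) + 1*(-3)*conj(1) + 1*(0)*conj(1) + 1*(-3)*conj(1) + 1*(exp(-2*I*pi/3) + exp(-I*pi/3) + 2*exp(2*I*pi/3) + 2*exp(I*pi/3))*conj(1)]
      = (1/6)[(6) + (2*exp(-2*I*pi/3) + 2*exp(-I*pi/3) + exp(2*I*pi/3) + exp(I*pi/3)) + (-3) + (0) + (-3) + (exp(-2*I*pi/3) + exp(-I*pi/3) + 2*exp(2*I*pi/3) + 2*exp(I*pi/3))] = 0/6 = 0
  <chi_rho, chi_1> = (1/6)[1*(6)*conj(1) + 1*(2*exp(-2*I*pi/3) + 2*exp(-I*pi/3) + exp(2*I*pi/3) + exp(I*pi/3))*conj(exp(I*pi/3)) + 1*(-3)*conj(exp(2*I*pi/3)) + 1*(0)*conj(-1) + 1*(-3)*conj(exp(-2*I*pi/3)) + 1*(exp(-2*I*pi/3) + exp(-I*pi/3) + 2*exp(2*I*pi/3) + 2*exp(I*pi/3))*conj(exp(-I*pi/3))]
      = (1/6)[(6) + (-1 + 2*exp(-2*I*pi/3) + exp(I*pi/3)) + (3 + 3*exp(2*I*pi/3)) + (0) + (3 + 3*exp(-2*I*pi/3)) + (-1 + exp(-I*pi/3) + 2*exp(2*I*pi/3))] = 6/6 = 1
  <chi_rho, chi_2> = (1/6)[1*(6)*conj(1) + 1*(2*exp(-2*I*pi/3) + 2*exp(-I*pi/3) + exp(2*I*pi/3) + exp(I*pi/3))*conj(exp(2*I*pi/3)) + 1*(-3)*conj(exp(-2*I*pi/3)) + 1*(0)*conj(1) + 1*(-3)*conj(exp(2*I*pi/3)) + 1*(exp(-2*I*pi/3) + exp(-I*pi/3) + 2*exp(2*I*pi/3) + 2*exp(I*pi/3))*conj(exp(-2*I*pi/3))]
      = (1/6)[(6) + (-1 + exp(-I*pi/3) + 2*exp(2*I*pi/3)) + (3 + 3*exp(-2*I*pi/3)) + (0) + (3 + 3*exp(2*I*pi/3)) + (-1 + 2*exp(-2*I*pi/3) + exp(I*pi/3))] = 6/6 = 1
  <chi_rho, chi_3> = (1/6)[1*(6)*conj(1) + 1*(2*exp(-2*I*pi/3) + 2*exp(-I*pi/3) + exp(2*I*pi/3) + exp(I*pi/3))*conj(-1) + 1*(-3)*conj(1) + 1*(0)*conj(-1) + 1*(-3)*conj(1) + 1*(exp(-2*I*pi/3) + exp(-I*pi/3) + 2*exp(2*I*pi/3) + 2*exp(I*pi/3))*conj(-1)]
      = (1/6)[(6) + (-exp(I*pi/3) - exp(2*I*pi/3) - 2*exp(-I*pi/3) - 2*exp(-2*I*pi/3)) + (-3) + (0) + (-3) + (-2*exp(I*pi/3) - 2*exp(2*I*pi/3) - exp(-I*pi/3) - exp(-2*I*pi/3))] = 0/6 = 0
  <chi_rho, chi_4> = (1/6)[1*(6)*conj(1) + 1*(2*exp(-2*I*pi/3) + 2*exp(-I*pi/3) + exp(2*I*pi/3) + exp(I*pi/3))*conj(exp(-2*I*pi/3)) + 1*(-3)*conj(exp(2*I*pi/3)) + 1*(0)*conj(1) + 1*(-3)*conj(exp(-2*I*pi/3)) + 1*(exp(-2*I*pi/3) + exp(-I*pi/3) + 2*exp(2*I*pi/3) + 2*exp(I*pi/3))*conj(exp(2*I*pi/3))]
      = (1/6)[(6) + (1 + exp(-2*I*pi/3) + 2*exp(I*pi/3)) + (3 + 3*exp(2*I*pi/3)) + (0) + (3 + 3*exp(-2*I*pi/3)) + (1 + 2*exp(-I*pi/3) + exp(2*I*pi/3))] = 12/6 = 2
  <chi_rho, chi_5> = (1/6)[1*(6)*conj(1) + 1*(2*exp(-2*I*pi/3) + 2*exp(-I*pi/3) + exp(2*I*pi/3) + exp(I*pi/3))*conj(exp(-I*pi/3)) + 1*(-3)*conj(exp(-2*I*pi/3)) + 1*(0)*conj(-1) + 1*(-3)*conj(exp(2*I*pi/3)) + 1*(exp(-2*I*pi/3) + exp(-I*pi/3) + 2*exp(2*I*pi/3) + 2*exp(I*pi/3))*conj(exp(I*pi/3))]
      = (1/6)[(6) + (1 + 2*exp(-I*pi/3) + exp(2*I*pi/3)) + (3 + 3*exp(-2*I*pi/3)) + (0) + (3 + 3*exp(2*I*pi/3)) + (1 + exp(-2*I*pi/3) + 2*exp(I*pi/3))] = 12/6 = 2
(Exp terms are combined using exp(i*s)*conj(exp(i*t)) = exp(i*(s-t)), and sums of them are collapsed using the identity that for every m > 1 the m distinct m-th roots of unity sum to 0, e.g. 1 + exp(2*I*pi/3) + exp(-2*I*pi/3) = 0.)
Dimension check: dim(rho) = sum (mult * dim) = 0*1 + 1*1 + 1*1 + 0*1 + 2*1 + 2*1 = 6 = chi_rho(e) = 6.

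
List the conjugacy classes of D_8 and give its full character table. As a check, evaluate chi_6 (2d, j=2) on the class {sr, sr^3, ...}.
Conjugacy classes: {e} of size 1, {r^4} of size 1, {r^1, r^7} of size 2, {r^2, r^6} of size 2, {r^3, r^5} of size 2, {s, sr^2, ...} of size 4, {sr, sr^3, ...} of size 4.
Character table:
  irrep \ class              {e} (size 1)  {r^4} (size 1)  {r^1, r^7} (size 2)  {r^2, r^6} (size 2)  {r^3, r^5} (size 2)  {s, sr^2, ...} (size 4)  {sr, sr^3, ...} (size 4)
  chi_1 (triv)               1             1               1                    1                    1                    1                        1                       
  chi_2 (sign: r->1, s->-1)  1             1               1                    1                    1                    -1                       -1                      
  chi_3 (r->-1, s->1)        1             1               -1                   1                    -1                   1                        -1                      
  chi_4 (r->-1, s->-1)       1             1               -1                   1                    -1                   -1                       1                       
  chi_5 (2d, j=1)            2             -2              sqrt(2)              0                    -sqrt(2)             0                        0                       
  chi_6 (2d, j=2)            2             2               0                    -2                   0                    0                        0                       
  chi_7 (2d, j=3)            2             -2              -sqrt(2)             0                    sqrt(2)              0                        0                       

Spot check: chi_6 (2d, j=2) on {sr, sr^3, ...} = 0.

Explanation: D_8 has order 2*8 = 16 with 7 conjugacy classes, hence 7 irreducibles. Sum of squared dims 1 + 1 + 1 + 1 + 4 + 4 + 4 = 16 = |G|. Linear characters come from the abelianisation; the 2-dimensional irreps have character r^k -> 2*cos(2*pi*j*k/8), reflections -> 0.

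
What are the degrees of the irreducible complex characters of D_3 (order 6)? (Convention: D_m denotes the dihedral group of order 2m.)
Dimensions: 1, 1, 2

Proof sketch: There are 3 irreducibles (= number of conjugacy classes). Their dimensions d_i satisfy sum d_i^2 = |G| = 6: 1 + 1 + 4 = 6.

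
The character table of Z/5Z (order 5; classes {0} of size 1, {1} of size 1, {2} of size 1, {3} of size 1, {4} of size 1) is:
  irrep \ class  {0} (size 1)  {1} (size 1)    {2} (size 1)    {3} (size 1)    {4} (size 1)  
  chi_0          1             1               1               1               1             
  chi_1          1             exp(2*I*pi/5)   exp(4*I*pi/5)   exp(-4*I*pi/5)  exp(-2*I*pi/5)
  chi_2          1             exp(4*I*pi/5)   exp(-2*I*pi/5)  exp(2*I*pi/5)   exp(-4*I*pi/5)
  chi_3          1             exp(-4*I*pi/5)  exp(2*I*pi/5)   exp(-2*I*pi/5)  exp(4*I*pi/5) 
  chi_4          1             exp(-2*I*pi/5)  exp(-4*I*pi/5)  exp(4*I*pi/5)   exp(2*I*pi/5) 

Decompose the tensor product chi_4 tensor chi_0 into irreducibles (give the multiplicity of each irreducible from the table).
chi_4 tensor chi_0 = chi_4 (all other irreducibles have multiplicity 0).

Working: The character of a tensor product is the pointwise product (chi_4 * chi_0)(C) = chi_4(C) * chi_0(C):
  {0}: (1)*(1), {1}: (exp(-2*I*pi/5))*(1), {2}: (exp(-4*I*pi/5))*(1), {3}: (exp(4*I*pi/5))*(1), {4}: (exp(2*I*pi/5))*(1)
so (chi_4 * chi_0) takes values
  {0} -> 1, {1} -> exp(-2*I*pi/5), {2} -> exp(-4*I*pi/5), {3} -> exp(4*I*pi/5), {4} -> exp(2*I*pi/5).
Now take the inner product of this character with each irreducible chi from the table, <chi_4*chi_0, chi> = (1/5) sum_C |C| (chi_4*chi_0)(C) conj(chi(C)):
  <chi_4*chi_0, chi_0> = (1/5)[1*(1)*conj(1) + 1*(exp(-2*I*pi/5))*conj(1) + 1*(exp(-4*I*pi/5))*conj(1) + 1*(exp(4*I*pi/5))*conj(1) + 1*(exp(2*I*pi/5))*conj(1)]
      = (1/5)[(1) + (exp(-2*I*pi/5)) + (exp(-4*I*pi/5)) + (exp(4*I*pi/5)) + (exp(2*I*pi/5))] = 0/5 = 0
  <chi_4*chi_0, chi_1> = (1/5)[1*(1)*conj(1) + 1*(exp(-2*I*pi/5))*conj(exp(2*I*pi/5)) + 1*(exp(-4*I*pi/5))*conj(exp(4*I*pi/5)) + 1*(exp(4*I*pi/5))*conj(exp(-4*I*pi/5)) + 1*(exp(2*I*pi/5))*conj(exp(-2*I*pi/5))]
      = (1/5)[(1) + (exp(-4*I*pi/5)) + (exp(2*I*pi/5)) + (exp(-2*I*pi/5)) + (exp(4*I*pi/5))] = 0/5 = 0
  <chi_4*chi_0, chi_2> = (1/5)[1*(1)*conj(1) + 1*(exp(-2*I*pi/5))*conj(exp(4*I*pi/5)) + 1*(exp(-4*I*pi/5))*conj(exp(-2*I*pi/5)) + 1*(exp(4*I*pi/5))*conj(exp(2*I*pi/5)) + 1*(exp(2*I*pi/5))*conj(exp(-4*I*pi/5))]
      = (1/5)[(1) + (exp(4*I*pi/5)) + (exp(-2*I*pi/5)) + (exp(2*I*pi/5)) + (exp(-4*I*pi/5))] = 0/5 = 0
  <chi_4*chi_0, chi_3> = (1/5)[1*(1)*conj(1) + 1*(exp(-2*I*pi/5))*conj(exp(-4*I*pi/5)) + 1*(exp(-4*I*pi/5))*conj(exp(2*I*pi/5)) + 1*(exp(4*I*pi/5))*conj(exp(-2*I*pi/5)) + 1*(exp(2*I*pi/5))*conj(exp(4*I*pi/5))]
      = (1/5)[(1) + (exp(2*I*pi/5)) + (exp(4*I*pi/5)) + (exp(-4*I*pi/5)) + (exp(-2*I*pi/5))] = 0/5 = 0
  <chi_4*chi_0, chi_4> = (1/5)[1*(1)*conj(1) + 1*(exp(-2*I*pi/5))*conj(exp(-2*I*pi/5)) + 1*(exp(-4*I*pi/5))*conj(exp(-4*I*pi/5)) + 1*(exp(4*I*pi/5))*conj(exp(4*I*pi/5)) + 1*(exp(2*I*pi/5))*conj(exp(2*I*pi/5))]
      = (1/5)[(1) + (1) + (1) + (1) + (1)] = 5/5 = 1
(Exp terms are combined using exp(i*s)*conj(exp(i*t)) = exp(i*(s-t)), and sums of them are collapsed using the identity that for every m > 1 the m distinct m-th roots of unity sum to 0, e.g. 1 + exp(2*I*pi/3) + exp(-2*I*pi/3) = 0.)
Hence the multiplicities are chi_4: 1. Dimension check: dim(chi_4)*dim(chi_0) = 1*1 = 1 and sum (mult * dim) = 1*1 = 1.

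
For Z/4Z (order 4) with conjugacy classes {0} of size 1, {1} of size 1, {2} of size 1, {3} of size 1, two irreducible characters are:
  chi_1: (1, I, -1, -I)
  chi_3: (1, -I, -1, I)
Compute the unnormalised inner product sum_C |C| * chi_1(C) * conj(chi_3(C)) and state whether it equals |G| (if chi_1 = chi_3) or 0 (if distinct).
Sum = 0; so <chi_1, chi_3> = 0 (distinct irreducibles are orthogonal).

Argument: Compute term by term over conjugacy classes (|C| * chi_1(C) * conj(chi_3(C))):
  1*(1)*conj(1) + 1*(I)*conj(-I) + 1*(-1)*conj(-1) + 1*(-I)*conj(I)
  = (1) + (-1) + (1) + (-1)
  = 0.
(Exp terms are combined using exp(i*s)*conj(exp(i*t)) = exp(i*(s-t)), and sums of them are collapsed using the identity that for every m > 1 the m distinct m-th roots of unity sum to 0, e.g. 1 + exp(2*I*pi/3) + exp(-2*I*pi/3) = 0.)
Dividing by |G| = 4 gives 0/4 = 0, matching the row-orthogonality relation <chi_1, chi_3> = [chi_1 = chi_3].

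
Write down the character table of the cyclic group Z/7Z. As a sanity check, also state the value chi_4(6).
Character table of Z/7Z (irreps indexed chi_0,...,chi_6 with chi_k(m) = zeta_7^(k*m), zeta_7 = exp(2*pi*i/7)):
  irrep \ class  {0} (size 1)  {1} (size 1)    {2} (size 1)    {3} (size 1)    {4} (size 1)    {5} (size 1)    {6} (size 1)  
  chi_0          1             1               1               1               1               1               1             
  chi_1          1             exp(2*I*pi/7)   exp(4*I*pi/7)   exp(6*I*pi/7)   exp(-6*I*pi/7)  exp(-4*I*pi/7)  exp(-2*I*pi/7)
  chi_2          1             exp(4*I*pi/7)   exp(-6*I*pi/7)  exp(-2*I*pi/7)  exp(2*I*pi/7)   exp(6*I*pi/7)   exp(-4*I*pi/7)
  chi_3          1             exp(6*I*pi/7)   exp(-2*I*pi/7)  exp(4*I*pi/7)   exp(-4*I*pi/7)  exp(2*I*pi/7)   exp(-6*I*pi/7)
  chi_4          1             exp(-6*I*pi/7)  exp(2*I*pi/7)   exp(-4*I*pi/7)  exp(4*I*pi/7)   exp(-2*I*pi/7)  exp(6*I*pi/7) 
  chi_5          1             exp(-4*I*pi/7)  exp(6*I*pi/7)   exp(2*I*pi/7)   exp(-2*I*pi/7)  exp(-6*I*pi/7)  exp(4*I*pi/7) 
  chi_6          1             exp(-2*I*pi/7)  exp(-4*I*pi/7)  exp(-6*I*pi/7)  exp(6*I*pi/7)   exp(4*I*pi/7)   exp(2*I*pi/7) 

Spot check: chi_4(6) = zeta_7^(4*6) = zeta_7^24 = exp(6*I*pi/7).

Solution. Z/7Z is abelian, so all 7 irreducible complex representations are 1-dimensional. They are given by chi_k(m) = zeta_7^(k*m) for k = 0,...,6. Row orthogonality: sum_m chi_k(m) conj(chi_l(m)) = 7 * [k = l].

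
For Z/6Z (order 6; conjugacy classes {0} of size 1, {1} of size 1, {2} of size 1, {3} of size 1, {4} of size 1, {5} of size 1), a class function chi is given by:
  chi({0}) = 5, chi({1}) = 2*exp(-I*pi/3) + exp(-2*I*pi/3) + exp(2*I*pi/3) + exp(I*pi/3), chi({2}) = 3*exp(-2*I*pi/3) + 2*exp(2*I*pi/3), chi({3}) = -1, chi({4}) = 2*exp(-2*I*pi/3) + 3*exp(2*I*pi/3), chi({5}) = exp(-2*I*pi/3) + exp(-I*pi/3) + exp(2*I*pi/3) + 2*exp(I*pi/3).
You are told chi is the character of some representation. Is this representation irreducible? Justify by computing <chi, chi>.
Not irreducible (reducible): <chi, chi> = 7 > 1.

Details: <chi, chi> = (1/|G|) sum_C |C| * |chi(C)|^2 = (1/6)[1*|5|^2 + 1*|2*exp(-I*pi/3) + exp(-2*I*pi/3) + exp(2*I*pi/3) + exp(I*pi/3)|^2 + 1*|3*exp(-2*I*pi/3) + 2*exp(2*I*pi/3)|^2 + 1*|-1|^2 + 1*|2*exp(-2*I*pi/3) + 3*exp(2*I*pi/3)|^2 + 1*|exp(-2*I*pi/3) + exp(-I*pi/3) + exp(2*I*pi/3) + 2*exp(I*pi/3)|^2]
  = (1/6)[(25) + (1) + (7) + (1) + (7) + (1)] = 42/6 = 7.
(Exp terms are combined using exp(i*s)*conj(exp(i*t)) = exp(i*(s-t)), and sums of them are collapsed using the identity that for every m > 1 the m distinct m-th roots of unity sum to 0, e.g. 1 + exp(2*I*pi/3) + exp(-2*I*pi/3) = 0.)
A character is irreducible iff <chi, chi> = 1, so this representation is reducible.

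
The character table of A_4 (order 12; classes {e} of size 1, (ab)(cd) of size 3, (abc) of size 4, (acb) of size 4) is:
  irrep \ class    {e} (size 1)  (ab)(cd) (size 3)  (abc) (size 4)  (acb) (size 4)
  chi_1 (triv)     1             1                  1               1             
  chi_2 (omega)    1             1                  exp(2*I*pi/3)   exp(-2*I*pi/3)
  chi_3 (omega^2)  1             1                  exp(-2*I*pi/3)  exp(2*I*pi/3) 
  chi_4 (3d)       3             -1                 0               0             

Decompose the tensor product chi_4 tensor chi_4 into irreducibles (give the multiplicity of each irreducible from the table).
chi_4 tensor chi_4 = chi_1 + chi_2 + chi_3 + 2*chi_4 (all other irreducibles have multiplicity 0).

Explanation: The character of a tensor product is the pointwise product (chi_4 * chi_4)(C) = chi_4(C) * chi_4(C):
  {e}: (3)*(3), (ab)(cd): (-1)*(-1), (abc): (0)*(0), (acb): (0)*(0)
so (chi_4 * chi_4) takes values
  {e} -> 9, (ab)(cd) -> 1, (abc) -> 0, (acb) -> 0.
Now take the inner product of this character with each irreducible chi from the table, <chi_4*chi_4, chi> = (1/12) sum_C |C| (chi_4*chi_4)(C) conj(chi(C)):
  <chi_4*chi_4, chi_1> = (1/12)[1*(9)*conj(1) + 3*(1)*conj(1) + 4*(0)*conj(1) + 4*(0)*conj(1)]
      = (1/12)[(9) + (3) + (0) + (0)] = 12/12 = 1
  <chi_4*chi_4, chi_2> = (1/12)[1*(9)*conj(1) + 3*(1)*conj(1) + 4*(0)*conj(exp(2*I*pi/3)) + 4*(0)*conj(exp(-2*I*pi/3))]
      = (1/12)[(9) + (3) + (0) + (0)] = 12/12 = 1
  <chi_4*chi_4, chi_3> = (1/12)[1*(9)*conj(1) + 3*(1)*conj(1) + 4*(0)*conj(exp(-2*I*pi/3)) + 4*(0)*conj(exp(2*I*pi/3))]
      = (1/12)[(9) + (3) + (0) + (0)] = 12/12 = 1
  <chi_4*chi_4, chi_4> = (1/12)[1*(9)*conj(3) + 3*(1)*conj(-1) + 4*(0)*conj(0) + 4*(0)*conj(0)]
      = (1/12)[(27) + (-3) + (0) + (0)] = 24/12 = 2
(Exp terms are combined using exp(i*s)*conj(exp(i*t)) = exp(i*(s-t)), and sums of them are collapsed using the identity that for every m > 1 the m distinct m-th roots of unity sum to 0, e.g. 1 + exp(2*I*pi/3) + exp(-2*I*pi/3) = 0.)
Hence the multiplicities are chi_1: 1, chi_2: 1, chi_3: 1, chi_4: 2. Dimension check: dim(chi_4)*dim(chi_4) = 3*3 = 9 and sum (mult * dim) = 1*1 + 1*1 + 1*1 + 2*3 = 9.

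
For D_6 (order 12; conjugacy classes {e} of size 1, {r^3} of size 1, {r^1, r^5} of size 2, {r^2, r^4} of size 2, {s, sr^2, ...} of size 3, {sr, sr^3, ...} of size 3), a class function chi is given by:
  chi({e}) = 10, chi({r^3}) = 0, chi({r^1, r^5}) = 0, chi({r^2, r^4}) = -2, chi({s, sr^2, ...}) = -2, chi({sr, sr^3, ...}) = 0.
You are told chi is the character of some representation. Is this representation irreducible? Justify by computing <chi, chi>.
Not irreducible (reducible): <chi, chi> = 10 > 1.

<chi, chi> = (1/|G|) sum_C |C| * |chi(C)|^2 = (1/12)[1*|10|^2 + 1*|0|^2 + 2*|0|^2 + 2*|-2|^2 + 3*|-2|^2 + 3*|0|^2]
  = (1/12)[(100) + (0) + (0) + (8) + (12) + (0)] = 120/12 = 10.
A character is irreducible iff <chi, chi> = 1, so this representation is reducible.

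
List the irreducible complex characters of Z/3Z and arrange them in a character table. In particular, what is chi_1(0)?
Character table of Z/3Z (irreps indexed chi_0,...,chi_2 with chi_k(m) = zeta_3^(k*m), zeta_3 = exp(2*pi*i/3)):
  irrep \ class  {0} (size 1)  {1} (size 1)    {2} (size 1)  
  chi_0          1             1               1             
  chi_1          1             exp(2*I*pi/3)   exp(-2*I*pi/3)
  chi_2          1             exp(-2*I*pi/3)  exp(2*I*pi/3) 

Spot check: chi_1(0) = zeta_3^(1*0) = zeta_3^0 = 1.

Details: Z/3Z is abelian, so all 3 irreducible complex representations are 1-dimensional. They are given by chi_k(m) = zeta_3^(k*m) for k = 0,...,2. Row orthogonality: sum_m chi_k(m) conj(chi_l(m)) = 3 * [k = l].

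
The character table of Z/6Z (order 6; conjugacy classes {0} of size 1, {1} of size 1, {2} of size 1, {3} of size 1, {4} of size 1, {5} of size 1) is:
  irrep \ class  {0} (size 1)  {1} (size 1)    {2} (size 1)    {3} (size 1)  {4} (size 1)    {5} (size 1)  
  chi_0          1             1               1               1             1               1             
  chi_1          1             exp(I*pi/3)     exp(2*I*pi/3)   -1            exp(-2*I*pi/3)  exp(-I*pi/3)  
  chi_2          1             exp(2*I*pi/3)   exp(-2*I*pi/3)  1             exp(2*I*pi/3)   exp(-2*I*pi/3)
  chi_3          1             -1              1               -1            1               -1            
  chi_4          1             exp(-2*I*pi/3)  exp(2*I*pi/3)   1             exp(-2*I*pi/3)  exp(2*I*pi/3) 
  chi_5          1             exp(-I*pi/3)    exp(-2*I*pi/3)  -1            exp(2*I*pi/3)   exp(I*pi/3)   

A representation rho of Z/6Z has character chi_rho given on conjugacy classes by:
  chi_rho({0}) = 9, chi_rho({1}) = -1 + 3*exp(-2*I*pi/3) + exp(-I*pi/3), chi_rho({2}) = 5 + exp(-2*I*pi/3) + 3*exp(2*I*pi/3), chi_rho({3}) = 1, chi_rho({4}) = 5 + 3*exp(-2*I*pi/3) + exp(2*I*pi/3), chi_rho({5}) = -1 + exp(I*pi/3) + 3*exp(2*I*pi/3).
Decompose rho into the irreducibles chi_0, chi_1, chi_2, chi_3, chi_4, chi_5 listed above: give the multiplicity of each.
Multiplicities: chi_0: 2, chi_1: 0, chi_2: 0, chi_3: 3, chi_4: 3, chi_5: 1.

Justification: Use <chi_rho, chi> = (1/|G|) sum_C |C| * chi_rho(C) * conj(chi(C)) with |G| = 6 for each irreducible chi in the table:
  <chi_rho, chi_0> = (1/6)[1*(9)*conj(1) + 1*(-1 + 3*exp(-2*I*pi/3) + exp(-I*pi/3))*conj(1) + 1*(5 + exp(-2*I*pi/3) + 3*exp(2*I*pi/3))*conj(1) + 1*(1)*conj(1) + 1*(5 + 3*exp(-2*I*pi/3) + exp(2*I*pi/3))*conj(1) + 1*(-1 + exp(I*pi/3) + 3*exp(2*I*pi/3))*conj(1)]
      = (1/6)[(9) + (-1 + 3*exp(-2*I*pi/3) + exp(-I*pi/3)) + (5 + exp(-2*I*pi/3) + 3*exp(2*I*pi/3)) + (1) + (5 + 3*exp(-2*I*pi/3) + exp(2*I*pi/3)) + (-1 + exp(I*pi/3) + 3*exp(2*I*pi/3))] = 12/6 = 2
  <chi_rho, chi_1> = (1/6)[1*(9)*conj(1) + 1*(-1 + 3*exp(-2*I*pi/3) + exp(-I*pi/3))*conj(exp(I*pi/3)) + 1*(5 + exp(-2*I*pi/3) + 3*exp(2*I*pi/3))*conj(exp(2*I*pi/3)) + 1*(1)*conj(-1) + 1*(5 + 3*exp(-2*I*pi/3) + exp(2*I*pi/3))*conj(exp(-2*I*pi/3)) + 1*(-1 + exp(I*pi/3) + 3*exp(2*I*pi/3))*conj(exp(-I*pi/3))]
      = (1/6)[(9) + (-4) + (3 + 5*exp(-2*I*pi/3) + exp(2*I*pi/3)) + (-1) + (3 + exp(-2*I*pi/3) + 5*exp(2*I*pi/3)) + (-4)] = 0/6 = 0
  <chi_rho, chi_2> = (1/6)[1*(9)*conj(1) + 1*(-1 + 3*exp(-2*I*pi/3) + exp(-I*pi/3))*conj(exp(2*I*pi/3)) + 1*(5 + exp(-2*I*pi/3) + 3*exp(2*I*pi/3))*conj(exp(-2*I*pi/3)) + 1*(1)*conj(1) + 1*(5 + 3*exp(-2*I*pi/3) + exp(2*I*pi/3))*conj(exp(2*I*pi/3)) + 1*(-1 + exp(I*pi/3) + 3*exp(2*I*pi/3))*conj(exp(-2*I*pi/3))]
      = (1/6)[(9) + (-1 - exp(-2*I*pi/3) + 3*exp(2*I*pi/3)) + (1 + 3*exp(-2*I*pi/3) + 5*exp(2*I*pi/3)) + (1) + (1 + 5*exp(-2*I*pi/3) + 3*exp(2*I*pi/3)) + (-1 + 3*exp(-2*I*pi/3) - exp(2*I*pi/3))] = 0/6 = 0
  <chi_rho, chi_3> = (1/6)[1*(9)*conj(1) + 1*(-1 + 3*exp(-2*I*pi/3) + exp(-I*pi/3))*conj(-1) + 1*(5 + exp(-2*I*pi/3) + 3*exp(2*I*pi/3))*conj(1) + 1*(1)*conj(-1) + 1*(5 + 3*exp(-2*I*pi/3) + exp(2*I*pi/3))*conj(1) + 1*(-1 + exp(I*pi/3) + 3*exp(2*I*pi/3))*conj(-1)]
      = (1/6)[(9) + (1 - exp(-I*pi/3) - 3*exp(-2*I*pi/3)) + (5 + exp(-2*I*pi/3) + 3*exp(2*I*pi/3)) + (-1) + (5 + 3*exp(-2*I*pi/3) + exp(2*I*pi/3)) + (1 - 3*exp(2*I*pi/3) - exp(I*pi/3))] = 18/6 = 3
  <chi_rho, chi_4> = (1/6)[1*(9)*conj(1) + 1*(-1 + 3*exp(-2*I*pi/3) + exp(-I*pi/3))*conj(exp(-2*I*pi/3)) + 1*(5 + exp(-2*I*pi/3) + 3*exp(2*I*pi/3))*conj(exp(2*I*pi/3)) + 1*(1)*conj(1) + 1*(5 + 3*exp(-2*I*pi/3) + exp(2*I*pi/3))*conj(exp(-2*I*pi/3)) + 1*(-1 + exp(I*pi/3) + 3*exp(2*I*pi/3))*conj(exp(2*I*pi/3))]
      = (1/6)[(9) + (4) + (3 + 5*exp(-2*I*pi/3) + exp(2*I*pi/3)) + (1) + (3 + exp(-2*I*pi/3) + 5*exp(2*I*pi/3)) + (4)] = 18/6 = 3
  <chi_rho, chi_5> = (1/6)[1*(9)*conj(1) + 1*(-1 + 3*exp(-2*I*pi/3) + exp(-I*pi/3))*conj(exp(-I*pi/3)) + 1*(5 + exp(-2*I*pi/3) + 3*exp(2*I*pi/3))*conj(exp(-2*I*pi/3)) + 1*(1)*conj(-1) + 1*(5 + 3*exp(-2*I*pi/3) + exp(2*I*pi/3))*conj(exp(2*I*pi/3)) + 1*(-1 + exp(I*pi/3) + 3*exp(2*I*pi/3))*conj(exp(I*pi/3))]
      = (1/6)[(9) + (1 + 3*exp(-I*pi/3) - exp(I*pi/3)) + (1 + 3*exp(-2*I*pi/3) + 5*exp(2*I*pi/3)) + (-1) + (1 + 5*exp(-2*I*pi/3) + 3*exp(2*I*pi/3)) + (1 - exp(-I*pi/3) + 3*exp(I*pi/3))] = 6/6 = 1
(Exp terms are combined using exp(i*s)*conj(exp(i*t)) = exp(i*(s-t)), and sums of them are collapsed using the identity that for every m > 1 the m distinct m-th roots of unity sum to 0, e.g. 1 + exp(2*I*pi/3) + exp(-2*I*pi/3) = 0.)
Dimension check: dim(rho) = sum (mult * dim) = 2*1 + 0*1 + 0*1 + 3*1 + 3*1 + 1*1 = 9 = chi_rho(e) = 9.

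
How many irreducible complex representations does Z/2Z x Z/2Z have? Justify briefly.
4

Reasoning: The number of irreducible complex representations of a finite group equals its number of conjugacy classes. Z/2Z x Z/2Z is abelian of order 4, so every element is its own conjugacy class: 4 classes, so Z/2Z x Z/2Z (order 4) has exactly 4 irreducible complex representations.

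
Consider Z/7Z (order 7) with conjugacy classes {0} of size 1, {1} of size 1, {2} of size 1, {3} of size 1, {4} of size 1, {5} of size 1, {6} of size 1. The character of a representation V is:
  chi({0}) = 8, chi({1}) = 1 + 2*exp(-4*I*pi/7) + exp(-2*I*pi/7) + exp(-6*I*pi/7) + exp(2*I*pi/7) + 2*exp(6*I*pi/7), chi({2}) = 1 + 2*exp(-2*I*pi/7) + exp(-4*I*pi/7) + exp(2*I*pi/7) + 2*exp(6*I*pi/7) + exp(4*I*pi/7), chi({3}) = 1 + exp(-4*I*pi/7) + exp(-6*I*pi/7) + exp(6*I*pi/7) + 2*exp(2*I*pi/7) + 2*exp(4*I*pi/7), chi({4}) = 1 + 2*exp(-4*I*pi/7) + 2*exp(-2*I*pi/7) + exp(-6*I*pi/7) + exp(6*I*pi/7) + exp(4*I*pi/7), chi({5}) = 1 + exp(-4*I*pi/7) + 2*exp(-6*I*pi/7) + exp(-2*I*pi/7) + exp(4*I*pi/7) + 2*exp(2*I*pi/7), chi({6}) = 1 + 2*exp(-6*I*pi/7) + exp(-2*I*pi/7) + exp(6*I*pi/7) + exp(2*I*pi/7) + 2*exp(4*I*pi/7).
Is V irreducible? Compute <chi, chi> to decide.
Not irreducible (reducible): <chi, chi> = 12 > 1.

Derivation: <chi, chi> = (1/|G|) sum_C |C| * |chi(C)|^2 = (1/7)[1*|8|^2 + 1*|1 + 2*exp(-4*I*pi/7) + exp(-2*I*pi/7) + exp(-6*I*pi/7) + exp(2*I*pi/7) + 2*exp(6*I*pi/7)|^2 + 1*|1 + 2*exp(-2*I*pi/7) + exp(-4*I*pi/7) + exp(2*I*pi/7) + 2*exp(6*I*pi/7) + exp(4*I*pi/7)|^2 + 1*|1 + exp(-4*I*pi/7) + exp(-6*I*pi/7) + exp(6*I*pi/7) + 2*exp(2*I*pi/7) + 2*exp(4*I*pi/7)|^2 + 1*|1 + 2*exp(-4*I*pi/7) + 2*exp(-2*I*pi/7) + exp(-6*I*pi/7) + exp(6*I*pi/7) + exp(4*I*pi/7)|^2 + 1*|1 + exp(-4*I*pi/7) + 2*exp(-6*I*pi/7) + exp(-2*I*pi/7) + exp(4*I*pi/7) + 2*exp(2*I*pi/7)|^2 + 1*|1 + 2*exp(-6*I*pi/7) + exp(-2*I*pi/7) + exp(6*I*pi/7) + exp(2*I*pi/7) + 2*exp(4*I*pi/7)|^2]
  = (1/7)[(64) + (12 + 10*exp(-4*I*pi/7) + 8*exp(-2*I*pi/7) + 8*exp(-6*I*pi/7) + 8*exp(6*I*pi/7) + 8*exp(2*I*pi/7) + 10*exp(4*I*pi/7)) + (12 + 8*exp(-4*I*pi/7) + 8*exp(-2*I*pi/7) + 10*exp(-6*I*pi/7) + 10*exp(6*I*pi/7) + 8*exp(2*I*pi/7) + 8*exp(4*I*pi/7)) + (12 + 10*exp(-2*I*pi/7) + 8*exp(-4*I*pi/7) + 8*exp(-6*I*pi/7) + 8*exp(6*I*pi/7) + 8*exp(4*I*pi/7) + 10*exp(2*I*pi/7)) + (12 + 10*exp(-2*I*pi/7) + 8*exp(-4*I*pi/7) + 8*exp(-6*I*pi/7) + 8*exp(6*I*pi/7) + 8*exp(4*I*pi/7) + 10*exp(2*I*pi/7)) + (12 + 8*exp(-4*I*pi/7) + 8*exp(-2*I*pi/7) + 10*exp(-6*I*pi/7) + 10*exp(6*I*pi/7) + 8*exp(2*I*pi/7) + 8*exp(4*I*pi/7)) + (12 + 10*exp(-4*I*pi/7) + 8*exp(-2*I*pi/7) + 8*exp(-6*I*pi/7) + 8*exp(6*I*pi/7) + 8*exp(2*I*pi/7) + 10*exp(4*I*pi/7))] = 84/7 = 12.
(Exp terms are combined using exp(i*s)*conj(exp(i*t)) = exp(i*(s-t)), and sums of them are collapsed using the identity that for every m > 1 the m distinct m-th roots of unity sum to 0, e.g. 1 + exp(2*I*pi/3) + exp(-2*I*pi/3) = 0.)
A character is irreducible iff <chi, chi> = 1, so this representation is reducible.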